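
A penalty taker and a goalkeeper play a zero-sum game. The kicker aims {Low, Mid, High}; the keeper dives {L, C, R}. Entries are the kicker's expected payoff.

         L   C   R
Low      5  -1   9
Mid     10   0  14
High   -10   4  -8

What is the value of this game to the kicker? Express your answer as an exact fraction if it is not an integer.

Row minima: Low → -1, Mid → 0, High → -10; maximin = 0.
Column maxima: L → 10, C → 4, R → 14; minimax = 4.
0 ≠ 4, so there is no saddle point; optimal play is mixed.
Low is strictly dominated by Mid, so the kicker never plays it.
R is strictly dominated by L (it gives the kicker strictly more in every row), so the keeper never plays it.
On the remaining 2×2 (Mid, High vs L, C):
Let the kicker play Mid with probability p. Expected payoff against L: 10p + (-10)(1−p) = 20p − 10; against C: 0p + 4(1−p) = −4p + 4.
Setting these equal: 20p − 10 = −4p + 4 ⇒ 24p = 14 ⇒ p = 7/12, and the value is (20)·(7/12) − 10 = 5/3.
For the keeper: with q = P(L), equating Mid's and High's payoffs gives 10q = −14q + 4 ⇒ q = 1/6.

5/3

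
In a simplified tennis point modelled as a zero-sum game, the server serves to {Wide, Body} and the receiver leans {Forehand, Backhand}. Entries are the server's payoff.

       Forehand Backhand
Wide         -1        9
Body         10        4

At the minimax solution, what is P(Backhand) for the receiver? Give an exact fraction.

Row minima: Wide → -1, Body → 4; maximin = 4.
Column maxima: Forehand → 10, Backhand → 9; minimax = 9.
4 ≠ 9, so there is no saddle point; optimal play is mixed.
Let the server play Wide with probability p. Expected payoff against Forehand: (-1)p + 10(1−p) = −11p + 10; against Backhand: 9p + 4(1−p) = 5p + 4.
Setting these equal: −11p + 10 = 5p + 4 ⇒ −16p = -6 ⇒ p = 3/8, and the value is (-11)·(3/8) + 10 = 47/8.
For the receiver: with q = P(Forehand), equating Wide's and Body's payoffs gives −10q + 9 = 6q + 4 ⇒ q = 5/16.

11/16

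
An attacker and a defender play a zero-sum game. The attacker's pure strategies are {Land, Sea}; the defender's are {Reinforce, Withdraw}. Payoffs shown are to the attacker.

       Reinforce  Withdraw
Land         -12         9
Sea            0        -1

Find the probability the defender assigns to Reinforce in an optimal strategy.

Row minima: Land → -12, Sea → -1; maximin = -1.
Column maxima: Reinforce → 0, Withdraw → 9; minimax = 0.
-1 ≠ 0, so there is no saddle point; optimal play is mixed.
Let the attacker play Land with probability p. Expected payoff against Reinforce: (-12)p + 0(1−p) = −12p; against Withdraw: 9p + (-1)(1−p) = 10p − 1.
Setting these equal: −12p = 10p − 1 ⇒ −22p = -1 ⇒ p = 1/22, and the value is (-12)·(1/22) = -6/11.
For the defender: with q = P(Reinforce), equating Land's and Sea's payoffs gives −21q + 9 = q − 1 ⇒ q = 5/11.

5/11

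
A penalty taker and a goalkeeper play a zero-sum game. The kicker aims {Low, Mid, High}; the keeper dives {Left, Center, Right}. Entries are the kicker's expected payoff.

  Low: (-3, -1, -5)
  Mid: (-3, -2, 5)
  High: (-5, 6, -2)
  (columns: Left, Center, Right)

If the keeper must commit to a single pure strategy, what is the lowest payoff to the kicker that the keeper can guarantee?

-3

Column maxima: Left → -3, Center → 6, Right → 5.
The smallest of these is -3.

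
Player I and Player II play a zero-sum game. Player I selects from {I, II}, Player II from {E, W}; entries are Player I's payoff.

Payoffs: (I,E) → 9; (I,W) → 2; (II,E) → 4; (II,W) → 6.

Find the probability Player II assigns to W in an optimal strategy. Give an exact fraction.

Row minima: I → 2, II → 4; maximin = 4.
Column maxima: E → 9, W → 6; minimax = 6.
4 ≠ 6, so there is no saddle point; optimal play is mixed.
Let Player I play I with probability p. Expected payoff against E: 9p + 4(1−p) = 5p + 4; against W: 2p + 6(1−p) = −4p + 6.
Setting these equal: 5p + 4 = −4p + 6 ⇒ 9p = 2 ⇒ p = 2/9, and the value is (5)·(2/9) + 4 = 46/9.
For Player II: with q = P(E), equating I's and II's payoffs gives 7q + 2 = −2q + 6 ⇒ q = 4/9.

5/9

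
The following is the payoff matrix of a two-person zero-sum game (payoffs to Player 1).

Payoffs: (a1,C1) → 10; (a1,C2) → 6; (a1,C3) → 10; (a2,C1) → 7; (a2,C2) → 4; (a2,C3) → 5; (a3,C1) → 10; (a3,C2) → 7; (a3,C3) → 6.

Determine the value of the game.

34/5

Row minima: a1 → 6, a2 → 4, a3 → 6; maximin = 6.
Column maxima: C1 → 10, C2 → 7, C3 → 10; minimax = 7.
6 ≠ 7, so there is no saddle point; optimal play is mixed.
a2 is strictly dominated by a1, so Player 1 never plays it.
C1 is strictly dominated by C2 (it gives Player 1 strictly more in every row), so Player 2 never plays it.
On the remaining 2×2 (a1, a3 vs C2, C3):
Let Player 1 play a1 with probability p. Expected payoff against C2: 6p + 7(1−p) = −p + 7; against C3: 10p + 6(1−p) = 4p + 6.
Setting these equal: −p + 7 = 4p + 6 ⇒ −5p = -1 ⇒ p = 1/5, and the value is (-1)·(1/5) + 7 = 34/5.
For Player 2: with q = P(C2), equating a1's and a3's payoffs gives −4q + 10 = q + 6 ⇒ q = 4/5.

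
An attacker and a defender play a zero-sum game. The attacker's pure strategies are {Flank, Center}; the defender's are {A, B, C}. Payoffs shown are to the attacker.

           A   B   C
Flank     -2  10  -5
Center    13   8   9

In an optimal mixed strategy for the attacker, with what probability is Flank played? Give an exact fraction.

1/16

Row minima: Flank → -5, Center → 8; maximin = 8.
Column maxima: A → 13, B → 10, C → 9; minimax = 9.
8 ≠ 9, so there is no saddle point; optimal play is mixed.
A is strictly dominated by C (it gives the attacker strictly more in every row), so the defender never plays it.
On the remaining 2×2 (Flank, Center vs B, C):
Let the attacker play Flank with probability p. Expected payoff against B: 10p + 8(1−p) = 2p + 8; against C: (-5)p + 9(1−p) = −14p + 9.
Setting these equal: 2p + 8 = −14p + 9 ⇒ 16p = 1 ⇒ p = 1/16, and the value is (2)·(1/16) + 8 = 65/8.
For the defender: with q = P(B), equating Flank's and Center's payoffs gives 15q − 5 = −q + 9 ⇒ q = 7/8.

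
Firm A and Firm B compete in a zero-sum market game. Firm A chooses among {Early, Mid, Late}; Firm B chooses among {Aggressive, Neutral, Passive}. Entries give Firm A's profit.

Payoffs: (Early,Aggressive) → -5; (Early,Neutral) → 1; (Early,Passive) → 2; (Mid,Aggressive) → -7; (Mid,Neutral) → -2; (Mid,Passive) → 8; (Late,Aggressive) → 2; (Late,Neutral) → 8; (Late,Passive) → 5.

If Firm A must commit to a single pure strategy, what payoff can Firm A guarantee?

Row minima: Early → -5, Mid → -7, Late → 2.
The best of these is 2.

2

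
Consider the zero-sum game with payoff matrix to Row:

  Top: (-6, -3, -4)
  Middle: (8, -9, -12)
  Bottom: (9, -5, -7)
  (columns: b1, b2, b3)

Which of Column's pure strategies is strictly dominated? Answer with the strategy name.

b3 holds Row's payoff strictly below b2 in every row: -4 < -3, -12 < -9, -7 < -5.
So b2 is strictly dominated for Column.

b2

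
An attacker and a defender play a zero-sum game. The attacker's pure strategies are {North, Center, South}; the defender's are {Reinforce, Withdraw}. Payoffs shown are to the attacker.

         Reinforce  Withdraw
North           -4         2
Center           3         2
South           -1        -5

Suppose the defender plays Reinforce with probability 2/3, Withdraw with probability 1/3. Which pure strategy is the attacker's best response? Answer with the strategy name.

Expected payoff of North: (2/3)·(-4) + (1/3)·2 = -2.
Expected payoff of Center: (2/3)·3 + (1/3)·2 = 8/3.
Expected payoff of South: (2/3)·(-1) + (1/3)·(-5) = -7/3.
The largest is 8/3, so the attacker's best response is Center.

Center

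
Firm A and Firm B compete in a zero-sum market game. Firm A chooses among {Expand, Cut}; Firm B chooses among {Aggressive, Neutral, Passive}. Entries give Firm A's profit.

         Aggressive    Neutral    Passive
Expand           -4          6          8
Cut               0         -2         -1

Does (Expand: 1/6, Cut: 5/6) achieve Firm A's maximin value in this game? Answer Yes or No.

Against Aggressive this mix gives (1/6)·(-4) + (5/6)·0 = -2/3.
Against Neutral this mix gives (1/6)·6 + (5/6)·(-2) = -2/3.
Against Passive this mix gives (1/6)·8 + (5/6)·(-1) = 1/2.
All of Firm B's active replies (Aggressive, Neutral) yield -2/3, and no column does worse for Firm A. The mix makes Firm B indifferent and guarantees -2/3, so it is optimal.

Yes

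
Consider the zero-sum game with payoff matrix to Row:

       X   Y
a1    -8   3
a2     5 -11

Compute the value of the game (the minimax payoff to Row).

-73/27

Row minima: a1 → -8, a2 → -11; maximin = -8.
Column maxima: X → 5, Y → 3; minimax = 3.
-8 ≠ 3, so there is no saddle point; optimal play is mixed.
Let Row play a1 with probability p. Expected payoff against X: (-8)p + 5(1−p) = −13p + 5; against Y: 3p + (-11)(1−p) = 14p − 11.
Setting these equal: −13p + 5 = 14p − 11 ⇒ −27p = -16 ⇒ p = 16/27, and the value is (-13)·(16/27) + 5 = -73/27.
For Column: with q = P(X), equating a1's and a2's payoffs gives −11q + 3 = 16q − 11 ⇒ q = 14/27.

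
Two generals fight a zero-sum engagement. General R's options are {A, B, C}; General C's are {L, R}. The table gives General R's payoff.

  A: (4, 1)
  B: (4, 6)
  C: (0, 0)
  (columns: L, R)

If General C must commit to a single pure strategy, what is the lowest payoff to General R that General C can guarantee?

Column maxima: L → 4, R → 6.
The smallest of these is 4.

4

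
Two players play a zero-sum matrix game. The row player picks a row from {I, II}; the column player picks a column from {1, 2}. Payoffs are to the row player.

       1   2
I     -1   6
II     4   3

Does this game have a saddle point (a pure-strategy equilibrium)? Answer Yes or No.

No

Row minima: I → -1, II → 3; maximin = 3.
Column maxima: 1 → 4, 2 → 6; minimax = 4.
3 ≠ 4, so no pure-strategy equilibrium exists.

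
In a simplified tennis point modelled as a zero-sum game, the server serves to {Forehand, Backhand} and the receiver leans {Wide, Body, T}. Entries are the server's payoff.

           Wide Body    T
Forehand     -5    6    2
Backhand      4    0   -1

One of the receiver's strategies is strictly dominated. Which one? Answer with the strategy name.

T holds the server's payoff strictly below Body in every row: 2 < 6, -1 < 0.
So Body is strictly dominated for the receiver.

Body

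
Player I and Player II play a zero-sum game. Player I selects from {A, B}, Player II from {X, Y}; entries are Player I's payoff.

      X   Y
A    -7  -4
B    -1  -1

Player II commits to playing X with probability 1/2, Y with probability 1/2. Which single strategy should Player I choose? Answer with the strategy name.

Expected payoff of A: (1/2)·(-7) + (1/2)·(-4) = -11/2.
Expected payoff of B: (1/2)·(-1) + (1/2)·(-1) = -1.
The largest is -1, so Player I's best response is B.

B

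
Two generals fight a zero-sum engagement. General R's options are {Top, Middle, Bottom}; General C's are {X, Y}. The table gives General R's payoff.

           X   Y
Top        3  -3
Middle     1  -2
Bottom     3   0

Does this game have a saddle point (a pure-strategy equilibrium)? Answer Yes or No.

Row minima: Top → -3, Middle → -2, Bottom → 0; maximin = 0.
Column maxima: X → 3, Y → 0; minimax = 0.
maximin = minimax = 0, so a saddle point exists.

Yes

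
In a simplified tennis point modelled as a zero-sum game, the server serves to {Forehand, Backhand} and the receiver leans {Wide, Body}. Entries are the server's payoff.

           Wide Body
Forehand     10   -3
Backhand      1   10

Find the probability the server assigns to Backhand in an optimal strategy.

Row minima: Forehand → -3, Backhand → 1; maximin = 1.
Column maxima: Wide → 10, Body → 10; minimax = 10.
1 ≠ 10, so there is no saddle point; optimal play is mixed.
Let the server play Forehand with probability p. Expected payoff against Wide: 10p + 1(1−p) = 9p + 1; against Body: (-3)p + 10(1−p) = −13p + 10.
Setting these equal: 9p + 1 = −13p + 10 ⇒ 22p = 9 ⇒ p = 9/22, and the value is (9)·(9/22) + 1 = 103/22.
For the receiver: with q = P(Wide), equating Forehand's and Backhand's payoffs gives 13q − 3 = −9q + 10 ⇒ q = 13/22.

13/22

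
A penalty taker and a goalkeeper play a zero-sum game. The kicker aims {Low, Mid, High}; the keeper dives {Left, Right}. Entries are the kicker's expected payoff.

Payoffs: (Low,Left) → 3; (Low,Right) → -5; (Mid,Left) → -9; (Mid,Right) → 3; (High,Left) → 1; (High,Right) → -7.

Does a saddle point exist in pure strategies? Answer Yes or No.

No

Row minima: Low → -5, Mid → -9, High → -7; maximin = -5.
Column maxima: Left → 3, Right → 3; minimax = 3.
-5 ≠ 3, so no pure-strategy equilibrium exists.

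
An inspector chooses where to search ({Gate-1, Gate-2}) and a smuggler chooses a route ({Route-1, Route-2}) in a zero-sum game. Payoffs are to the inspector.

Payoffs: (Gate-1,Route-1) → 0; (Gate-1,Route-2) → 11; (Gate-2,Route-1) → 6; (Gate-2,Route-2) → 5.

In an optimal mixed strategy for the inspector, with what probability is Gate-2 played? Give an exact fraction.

11/12

Row minima: Gate-1 → 0, Gate-2 → 5; maximin = 5.
Column maxima: Route-1 → 6, Route-2 → 11; minimax = 6.
5 ≠ 6, so there is no saddle point; optimal play is mixed.
Let the inspector play Gate-1 with probability p. Expected payoff against Route-1: 0p + 6(1−p) = −6p + 6; against Route-2: 11p + 5(1−p) = 6p + 5.
Setting these equal: −6p + 6 = 6p + 5 ⇒ −12p = -1 ⇒ p = 1/12, and the value is (-6)·(1/12) + 6 = 11/2.
For the smuggler: with q = P(Route-1), equating Gate-1's and Gate-2's payoffs gives −11q + 11 = q + 5 ⇒ q = 1/2.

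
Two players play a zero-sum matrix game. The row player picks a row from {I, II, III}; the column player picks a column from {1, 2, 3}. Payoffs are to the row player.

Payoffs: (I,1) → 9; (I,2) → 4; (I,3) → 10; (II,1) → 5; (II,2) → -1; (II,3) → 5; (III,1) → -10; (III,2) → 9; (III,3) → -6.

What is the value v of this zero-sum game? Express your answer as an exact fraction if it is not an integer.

121/24

Row minima: I → 4, II → -1, III → -10; maximin = 4.
Column maxima: 1 → 9, 2 → 9, 3 → 10; minimax = 9.
4 ≠ 9, so there is no saddle point; optimal play is mixed.
II is strictly dominated by I, so the row player never plays it.
With II eliminated, 3 is strictly dominated by 1 (it gives the row player strictly more in every remaining row), so the column player never plays it.
On the remaining 2×2 (I, III vs 1, 2):
Let the row player play I with probability p. Expected payoff against 1: 9p + (-10)(1−p) = 19p − 10; against 2: 4p + 9(1−p) = −5p + 9.
Setting these equal: 19p − 10 = −5p + 9 ⇒ 24p = 19 ⇒ p = 19/24, and the value is (19)·(19/24) − 10 = 121/24.
For the column player: with q = P(1), equating I's and III's payoffs gives 5q + 4 = −19q + 9 ⇒ q = 5/24.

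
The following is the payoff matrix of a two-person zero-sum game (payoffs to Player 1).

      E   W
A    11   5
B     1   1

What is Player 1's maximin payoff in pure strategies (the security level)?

5

Row minima: A → 5, B → 1.
The best of these is 5.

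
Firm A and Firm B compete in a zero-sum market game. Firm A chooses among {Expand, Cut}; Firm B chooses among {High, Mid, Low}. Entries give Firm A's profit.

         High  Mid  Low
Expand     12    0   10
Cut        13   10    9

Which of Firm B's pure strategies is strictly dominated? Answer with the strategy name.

High

Mid holds Firm A's payoff strictly below High in every row: 0 < 12, 10 < 13.
So High is strictly dominated for Firm B.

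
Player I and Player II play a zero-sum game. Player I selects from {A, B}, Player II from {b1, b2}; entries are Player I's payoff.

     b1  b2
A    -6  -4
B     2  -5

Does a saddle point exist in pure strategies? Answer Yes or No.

No

Row minima: A → -6, B → -5; maximin = -5.
Column maxima: b1 → 2, b2 → -4; minimax = -4.
-5 ≠ -4, so no pure-strategy equilibrium exists.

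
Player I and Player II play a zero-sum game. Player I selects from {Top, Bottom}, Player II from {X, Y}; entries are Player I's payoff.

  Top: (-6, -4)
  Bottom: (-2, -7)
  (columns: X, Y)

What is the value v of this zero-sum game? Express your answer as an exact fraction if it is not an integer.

-34/7

Row minima: Top → -6, Bottom → -7; maximin = -6.
Column maxima: X → -2, Y → -4; minimax = -4.
-6 ≠ -4, so there is no saddle point; optimal play is mixed.
Let Player I play Top with probability p. Expected payoff against X: (-6)p + (-2)(1−p) = −4p − 2; against Y: (-4)p + (-7)(1−p) = 3p − 7.
Setting these equal: −4p − 2 = 3p − 7 ⇒ −7p = -5 ⇒ p = 5/7, and the value is (-4)·(5/7) − 2 = -34/7.
For Player II: with q = P(X), equating Top's and Bottom's payoffs gives −2q − 4 = 5q − 7 ⇒ q = 3/7.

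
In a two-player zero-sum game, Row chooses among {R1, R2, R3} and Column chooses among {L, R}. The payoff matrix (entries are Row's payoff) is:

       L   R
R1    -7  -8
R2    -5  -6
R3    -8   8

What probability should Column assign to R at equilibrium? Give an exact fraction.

Row minima: R1 → -8, R2 → -6, R3 → -8; maximin = -6.
Column maxima: L → -5, R → 8; minimax = -5.
-6 ≠ -5, so there is no saddle point; optimal play is mixed.
R1 is strictly dominated by R2, so Row never plays it.
On the remaining 2×2 (R2, R3 vs L, R):
Let Row play R2 with probability p. Expected payoff against L: (-5)p + (-8)(1−p) = 3p − 8; against R: (-6)p + 8(1−p) = −14p + 8.
Setting these equal: 3p − 8 = −14p + 8 ⇒ 17p = 16 ⇒ p = 16/17, and the value is (3)·(16/17) − 8 = -88/17.
For Column: with q = P(L), equating R2's and R3's payoffs gives q − 6 = −16q + 8 ⇒ q = 14/17.

3/17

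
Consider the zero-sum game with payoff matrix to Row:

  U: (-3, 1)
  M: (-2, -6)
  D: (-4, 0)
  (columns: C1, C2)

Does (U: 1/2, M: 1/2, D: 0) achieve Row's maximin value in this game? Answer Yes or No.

Yes

Against C1 this mix gives (1/2)·(-3) + (1/2)·(-2) = -5/2.
Against C2 this mix gives (1/2)·1 + (1/2)·(-6) = -5/2.
All of Column's active replies (C1, C2) yield -5/2, and no column does worse for Row. The mix makes Column indifferent and guarantees -5/2, so it is optimal.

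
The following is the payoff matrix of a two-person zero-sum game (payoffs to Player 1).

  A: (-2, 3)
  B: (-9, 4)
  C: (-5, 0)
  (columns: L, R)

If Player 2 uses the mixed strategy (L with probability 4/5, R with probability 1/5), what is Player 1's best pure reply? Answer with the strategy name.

A

Expected payoff of A: (4/5)·(-2) + (1/5)·3 = -1.
Expected payoff of B: (4/5)·(-9) + (1/5)·4 = -32/5.
Expected payoff of C: (4/5)·(-5) + (1/5)·0 = -4.
The largest is -1, so Player 1's best response is A.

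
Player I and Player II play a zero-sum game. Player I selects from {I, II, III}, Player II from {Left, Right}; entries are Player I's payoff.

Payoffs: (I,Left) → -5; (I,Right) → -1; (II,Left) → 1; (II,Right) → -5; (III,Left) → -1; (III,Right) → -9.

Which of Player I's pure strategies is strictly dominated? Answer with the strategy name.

II gives a strictly higher payoff than III against every column: 1 > -1, -5 > -9.
So III is strictly dominated and Player I never plays it.

III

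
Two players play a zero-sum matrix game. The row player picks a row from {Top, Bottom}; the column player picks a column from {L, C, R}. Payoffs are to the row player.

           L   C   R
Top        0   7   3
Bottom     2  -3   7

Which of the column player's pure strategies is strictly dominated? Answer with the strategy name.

L holds the row player's payoff strictly below R in every row: 0 < 3, 2 < 7.
So R is strictly dominated for the column player.

R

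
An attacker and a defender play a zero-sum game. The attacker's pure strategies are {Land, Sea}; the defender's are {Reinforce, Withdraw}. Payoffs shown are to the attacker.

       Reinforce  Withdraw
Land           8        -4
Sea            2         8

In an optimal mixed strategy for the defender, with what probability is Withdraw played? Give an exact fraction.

Row minima: Land → -4, Sea → 2; maximin = 2.
Column maxima: Reinforce → 8, Withdraw → 8; minimax = 8.
2 ≠ 8, so there is no saddle point; optimal play is mixed.
Let the attacker play Land with probability p. Expected payoff against Reinforce: 8p + 2(1−p) = 6p + 2; against Withdraw: (-4)p + 8(1−p) = −12p + 8.
Setting these equal: 6p + 2 = −12p + 8 ⇒ 18p = 6 ⇒ p = 1/3, and the value is (6)·(1/3) + 2 = 4.
For the defender: with q = P(Reinforce), equating Land's and Sea's payoffs gives 12q − 4 = −6q + 8 ⇒ q = 2/3.

1/3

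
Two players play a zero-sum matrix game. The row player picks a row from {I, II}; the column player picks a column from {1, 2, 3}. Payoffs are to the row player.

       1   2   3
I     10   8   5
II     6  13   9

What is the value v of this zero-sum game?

15/2

Row minima: I → 5, II → 6; maximin = 6.
Column maxima: 1 → 10, 2 → 13, 3 → 9; minimax = 9.
6 ≠ 9, so there is no saddle point; optimal play is mixed.
2 is strictly dominated by 3 (it gives the row player strictly more in every row), so the column player never plays it.
On the remaining 2×2 (I, II vs 1, 3):
Let the row player play I with probability p. Expected payoff against 1: 10p + 6(1−p) = 4p + 6; against 3: 5p + 9(1−p) = −4p + 9.
Setting these equal: 4p + 6 = −4p + 9 ⇒ 8p = 3 ⇒ p = 3/8, and the value is (4)·(3/8) + 6 = 15/2.
For the column player: with q = P(1), equating I's and II's payoffs gives 5q + 5 = −3q + 9 ⇒ q = 1/2.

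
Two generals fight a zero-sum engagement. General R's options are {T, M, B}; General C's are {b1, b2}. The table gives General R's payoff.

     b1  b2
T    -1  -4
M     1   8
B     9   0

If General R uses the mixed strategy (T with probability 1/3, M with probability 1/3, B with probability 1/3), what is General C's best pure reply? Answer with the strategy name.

If General C plays b1, General R's expected payoff is (1/3)·(-1) + (1/3)·1 + (1/3)·9 = 3.
If General C plays b2, General R's expected payoff is (1/3)·(-4) + (1/3)·8 + (1/3)·0 = 4/3.
General C minimizes General R's payoff; the smallest is 4/3, so the best response is b2.

b2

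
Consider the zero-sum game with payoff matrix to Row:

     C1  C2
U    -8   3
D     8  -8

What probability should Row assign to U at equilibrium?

16/27

Row minima: U → -8, D → -8; maximin = -8.
Column maxima: C1 → 8, C2 → 3; minimax = 3.
-8 ≠ 3, so there is no saddle point; optimal play is mixed.
Let Row play U with probability p. Expected payoff against C1: (-8)p + 8(1−p) = −16p + 8; against C2: 3p + (-8)(1−p) = 11p − 8.
Setting these equal: −16p + 8 = 11p − 8 ⇒ −27p = -16 ⇒ p = 16/27, and the value is (-16)·(16/27) + 8 = -40/27.
For Column: with q = P(C1), equating U's and D's payoffs gives −11q + 3 = 16q − 8 ⇒ q = 11/27.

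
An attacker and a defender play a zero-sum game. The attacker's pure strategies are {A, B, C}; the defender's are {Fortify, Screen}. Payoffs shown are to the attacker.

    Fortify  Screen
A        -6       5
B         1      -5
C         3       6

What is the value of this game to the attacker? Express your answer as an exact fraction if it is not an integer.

3

Row minima: A → -6, B → -5, C → 3; maximin = 3.
Column maxima: Fortify → 3, Screen → 6; minimax = 3.
Since maximin = minimax = 3, there is a saddle point and the value is 3.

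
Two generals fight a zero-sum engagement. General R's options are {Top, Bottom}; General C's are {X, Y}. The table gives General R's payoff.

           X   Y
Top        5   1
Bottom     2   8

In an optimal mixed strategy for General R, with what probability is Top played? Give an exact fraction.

Row minima: Top → 1, Bottom → 2; maximin = 2.
Column maxima: X → 5, Y → 8; minimax = 5.
2 ≠ 5, so there is no saddle point; optimal play is mixed.
Let General R play Top with probability p. Expected payoff against X: 5p + 2(1−p) = 3p + 2; against Y: 1p + 8(1−p) = −7p + 8.
Setting these equal: 3p + 2 = −7p + 8 ⇒ 10p = 6 ⇒ p = 3/5, and the value is (3)·(3/5) + 2 = 19/5.
For General C: with q = P(X), equating Top's and Bottom's payoffs gives 4q + 1 = −6q + 8 ⇒ q = 7/10.

3/5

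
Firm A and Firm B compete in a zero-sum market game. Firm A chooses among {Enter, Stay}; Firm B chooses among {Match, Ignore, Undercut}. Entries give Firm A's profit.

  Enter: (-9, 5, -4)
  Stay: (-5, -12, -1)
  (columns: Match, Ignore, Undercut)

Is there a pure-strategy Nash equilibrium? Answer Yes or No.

No

Row minima: Enter → -9, Stay → -12; maximin = -9.
Column maxima: Match → -5, Ignore → 5, Undercut → -1; minimax = -5.
-9 ≠ -5, so no pure-strategy equilibrium exists.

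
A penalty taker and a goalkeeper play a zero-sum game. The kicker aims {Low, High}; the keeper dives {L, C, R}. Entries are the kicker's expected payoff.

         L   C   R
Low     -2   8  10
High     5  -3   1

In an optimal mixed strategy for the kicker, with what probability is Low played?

4/9

Row minima: Low → -2, High → -3; maximin = -2.
Column maxima: L → 5, C → 8, R → 10; minimax = 5.
-2 ≠ 5, so there is no saddle point; optimal play is mixed.
R is strictly dominated by C (it gives the kicker strictly more in every row), so the keeper never plays it.
On the remaining 2×2 (Low, High vs L, C):
Let the kicker play Low with probability p. Expected payoff against L: (-2)p + 5(1−p) = −7p + 5; against C: 8p + (-3)(1−p) = 11p − 3.
Setting these equal: −7p + 5 = 11p − 3 ⇒ −18p = -8 ⇒ p = 4/9, and the value is (-7)·(4/9) + 5 = 17/9.
For the keeper: with q = P(L), equating Low's and High's payoffs gives −10q + 8 = 8q − 3 ⇒ q = 11/18.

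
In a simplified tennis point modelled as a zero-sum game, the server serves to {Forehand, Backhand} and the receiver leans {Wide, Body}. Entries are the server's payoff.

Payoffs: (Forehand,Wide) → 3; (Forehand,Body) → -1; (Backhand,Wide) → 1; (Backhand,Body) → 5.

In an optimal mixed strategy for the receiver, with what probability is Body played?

Row minima: Forehand → -1, Backhand → 1; maximin = 1.
Column maxima: Wide → 3, Body → 5; minimax = 3.
1 ≠ 3, so there is no saddle point; optimal play is mixed.
Let the server play Forehand with probability p. Expected payoff against Wide: 3p + 1(1−p) = 2p + 1; against Body: (-1)p + 5(1−p) = −6p + 5.
Setting these equal: 2p + 1 = −6p + 5 ⇒ 8p = 4 ⇒ p = 1/2, and the value is (2)·(1/2) + 1 = 2.
For the receiver: with q = P(Wide), equating Forehand's and Backhand's payoffs gives 4q − 1 = −4q + 5 ⇒ q = 3/4.

1/4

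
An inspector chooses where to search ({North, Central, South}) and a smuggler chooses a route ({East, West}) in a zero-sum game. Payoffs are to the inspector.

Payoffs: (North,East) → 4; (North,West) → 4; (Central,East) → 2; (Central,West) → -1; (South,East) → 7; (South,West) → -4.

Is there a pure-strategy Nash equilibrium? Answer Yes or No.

Yes

Row minima: North → 4, Central → -1, South → -4; maximin = 4.
Column maxima: East → 7, West → 4; minimax = 4.
maximin = minimax = 4, so a saddle point exists.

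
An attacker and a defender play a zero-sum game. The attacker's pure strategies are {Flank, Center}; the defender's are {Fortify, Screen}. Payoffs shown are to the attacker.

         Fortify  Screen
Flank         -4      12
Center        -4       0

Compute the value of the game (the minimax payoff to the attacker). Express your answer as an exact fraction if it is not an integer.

-4

Row minima: Flank → -4, Center → -4; maximin = -4.
Column maxima: Fortify → -4, Screen → 12; minimax = -4.
Since maximin = minimax = -4, there is a saddle point and the value is -4.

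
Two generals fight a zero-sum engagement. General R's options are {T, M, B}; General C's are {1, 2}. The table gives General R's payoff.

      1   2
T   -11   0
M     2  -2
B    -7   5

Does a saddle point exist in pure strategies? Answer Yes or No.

Row minima: T → -11, M → -2, B → -7; maximin = -2.
Column maxima: 1 → 2, 2 → 5; minimax = 2.
-2 ≠ 2, so no pure-strategy equilibrium exists.

No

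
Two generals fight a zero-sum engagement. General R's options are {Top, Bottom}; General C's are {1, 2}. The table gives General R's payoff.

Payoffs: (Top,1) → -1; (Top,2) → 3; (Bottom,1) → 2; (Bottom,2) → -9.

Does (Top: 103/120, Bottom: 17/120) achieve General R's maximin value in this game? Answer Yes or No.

No

Against 1 this mix gives (103/120)·(-1) + (17/120)·2 = -23/40.
Against 2 this mix gives (103/120)·3 + (17/120)·(-9) = 13/10.
General C will play 1, holding General R to -23/40. Shifting weight toward the row that does better against 1 would raise this floor (the equalizing mix achieves -1/5 against both 1 and 2), so the proposed strategy is not optimal.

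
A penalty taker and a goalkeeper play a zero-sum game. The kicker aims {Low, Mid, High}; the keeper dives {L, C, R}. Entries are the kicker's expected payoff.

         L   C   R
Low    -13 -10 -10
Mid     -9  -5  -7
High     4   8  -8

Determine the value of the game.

-50/7

Row minima: Low → -13, Mid → -9, High → -8; maximin = -8.
Column maxima: L → 4, C → 8, R → -7; minimax = -7.
-8 ≠ -7, so there is no saddle point; optimal play is mixed.
Low is strictly dominated by Mid, so the kicker never plays it.
C is strictly dominated by L (it gives the kicker strictly more in every row), so the keeper never plays it.
On the remaining 2×2 (Mid, High vs L, R):
Let the kicker play Mid with probability p. Expected payoff against L: (-9)p + 4(1−p) = −13p + 4; against R: (-7)p + (-8)(1−p) = p − 8.
Setting these equal: −13p + 4 = p − 8 ⇒ −14p = -12 ⇒ p = 6/7, and the value is (-13)·(6/7) + 4 = -50/7.
For the keeper: with q = P(L), equating Mid's and High's payoffs gives −2q − 7 = 12q − 8 ⇒ q = 1/14.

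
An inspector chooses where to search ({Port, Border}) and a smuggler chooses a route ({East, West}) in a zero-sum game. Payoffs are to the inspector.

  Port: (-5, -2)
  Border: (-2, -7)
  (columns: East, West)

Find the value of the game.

-31/8

Row minima: Port → -5, Border → -7; maximin = -5.
Column maxima: East → -2, West → -2; minimax = -2.
-5 ≠ -2, so there is no saddle point; optimal play is mixed.
Let the inspector play Port with probability p. Expected payoff against East: (-5)p + (-2)(1−p) = −3p − 2; against West: (-2)p + (-7)(1−p) = 5p − 7.
Setting these equal: −3p − 2 = 5p − 7 ⇒ −8p = -5 ⇒ p = 5/8, and the value is (-3)·(5/8) − 2 = -31/8.
For the smuggler: with q = P(East), equating Port's and Border's payoffs gives −3q − 2 = 5q − 7 ⇒ q = 5/8.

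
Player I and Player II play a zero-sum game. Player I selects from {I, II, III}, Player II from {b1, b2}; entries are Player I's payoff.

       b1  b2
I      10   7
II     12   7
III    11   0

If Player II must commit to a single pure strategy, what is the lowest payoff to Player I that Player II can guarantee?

Column maxima: b1 → 12, b2 → 7.
The smallest of these is 7.

7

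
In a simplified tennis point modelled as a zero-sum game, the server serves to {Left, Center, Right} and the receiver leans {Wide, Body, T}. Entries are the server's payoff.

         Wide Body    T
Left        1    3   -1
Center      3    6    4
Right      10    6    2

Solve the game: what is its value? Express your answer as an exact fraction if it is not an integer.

34/9

Row minima: Left → -1, Center → 3, Right → 2; maximin = 3.
Column maxima: Wide → 10, Body → 6, T → 4; minimax = 4.
3 ≠ 4, so there is no saddle point; optimal play is mixed.
Left is strictly dominated by Center, so the server never plays it.
Body is strictly dominated by T (it gives the server strictly more in every row), so the receiver never plays it.
On the remaining 2×2 (Center, Right vs Wide, T):
Let the server play Center with probability p. Expected payoff against Wide: 3p + 10(1−p) = −7p + 10; against T: 4p + 2(1−p) = 2p + 2.
Setting these equal: −7p + 10 = 2p + 2 ⇒ −9p = -8 ⇒ p = 8/9, and the value is (-7)·(8/9) + 10 = 34/9.
For the receiver: with q = P(Wide), equating Center's and Right's payoffs gives −q + 4 = 8q + 2 ⇒ q = 2/9.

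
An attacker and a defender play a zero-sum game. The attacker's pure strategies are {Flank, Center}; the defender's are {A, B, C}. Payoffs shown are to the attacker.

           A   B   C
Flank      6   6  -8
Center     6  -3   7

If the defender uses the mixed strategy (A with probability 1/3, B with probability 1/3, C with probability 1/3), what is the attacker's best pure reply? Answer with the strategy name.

Center

Expected payoff of Flank: (1/3)·6 + (1/3)·6 + (1/3)·(-8) = 4/3.
Expected payoff of Center: (1/3)·6 + (1/3)·(-3) + (1/3)·7 = 10/3.
The largest is 10/3, so the attacker's best response is Center.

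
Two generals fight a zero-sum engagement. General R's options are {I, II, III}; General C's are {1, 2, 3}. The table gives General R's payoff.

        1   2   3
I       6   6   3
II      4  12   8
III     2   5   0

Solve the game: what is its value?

36/7

Row minima: I → 3, II → 4, III → 0; maximin = 4.
Column maxima: 1 → 6, 2 → 12, 3 → 8; minimax = 6.
4 ≠ 6, so there is no saddle point; optimal play is mixed.
III is strictly dominated by I, so General R never plays it.
2 is strictly dominated by 3 (it gives General R strictly more in every row), so General C never plays it.
On the remaining 2×2 (I, II vs 1, 3):
Let General R play I with probability p. Expected payoff against 1: 6p + 4(1−p) = 2p + 4; against 3: 3p + 8(1−p) = −5p + 8.
Setting these equal: 2p + 4 = −5p + 8 ⇒ 7p = 4 ⇒ p = 4/7, and the value is (2)·(4/7) + 4 = 36/7.
For General C: with q = P(1), equating I's and II's payoffs gives 3q + 3 = −4q + 8 ⇒ q = 5/7.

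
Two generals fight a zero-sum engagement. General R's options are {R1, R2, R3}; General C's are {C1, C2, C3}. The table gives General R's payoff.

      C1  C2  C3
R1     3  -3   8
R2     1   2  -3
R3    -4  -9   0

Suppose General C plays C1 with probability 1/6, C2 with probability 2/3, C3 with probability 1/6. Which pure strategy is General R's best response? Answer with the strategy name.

R2

Expected payoff of R1: (1/6)·3 + (2/3)·(-3) + (1/6)·8 = -1/6.
Expected payoff of R2: (1/6)·1 + (2/3)·2 + (1/6)·(-3) = 1.
Expected payoff of R3: (1/6)·(-4) + (2/3)·(-9) + (1/6)·0 = -20/3.
The largest is 1, so General R's best response is R2.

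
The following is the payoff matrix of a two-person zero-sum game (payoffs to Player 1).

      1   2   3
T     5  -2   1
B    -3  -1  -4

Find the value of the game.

Row minima: T → -2, B → -4; maximin = -2.
Column maxima: 1 → 5, 2 → -1, 3 → 1; minimax = -1.
-2 ≠ -1, so there is no saddle point; optimal play is mixed.
1 is strictly dominated by 3 (it gives Player 1 strictly more in every row), so Player 2 never plays it.
On the remaining 2×2 (T, B vs 2, 3):
Let Player 1 play T with probability p. Expected payoff against 2: (-2)p + (-1)(1−p) = −p − 1; against 3: 1p + (-4)(1−p) = 5p − 4.
Setting these equal: −p − 1 = 5p − 4 ⇒ −6p = -3 ⇒ p = 1/2, and the value is (-1)·(1/2) − 1 = -3/2.
For Player 2: with q = P(2), equating T's and B's payoffs gives −3q + 1 = 3q − 4 ⇒ q = 5/6.

-3/2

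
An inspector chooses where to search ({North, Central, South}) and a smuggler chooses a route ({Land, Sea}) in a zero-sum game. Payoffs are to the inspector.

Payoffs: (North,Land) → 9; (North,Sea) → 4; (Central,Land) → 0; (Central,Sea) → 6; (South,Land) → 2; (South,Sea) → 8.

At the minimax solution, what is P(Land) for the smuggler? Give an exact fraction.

Row minima: North → 4, Central → 0, South → 2; maximin = 4.
Column maxima: Land → 9, Sea → 8; minimax = 8.
4 ≠ 8, so there is no saddle point; optimal play is mixed.
Central is strictly dominated by South, so the inspector never plays it.
On the remaining 2×2 (North, South vs Land, Sea):
Let the inspector play North with probability p. Expected payoff against Land: 9p + 2(1−p) = 7p + 2; against Sea: 4p + 8(1−p) = −4p + 8.
Setting these equal: 7p + 2 = −4p + 8 ⇒ 11p = 6 ⇒ p = 6/11, and the value is (7)·(6/11) + 2 = 64/11.
For the smuggler: with q = P(Land), equating North's and South's payoffs gives 5q + 4 = −6q + 8 ⇒ q = 4/11.

4/11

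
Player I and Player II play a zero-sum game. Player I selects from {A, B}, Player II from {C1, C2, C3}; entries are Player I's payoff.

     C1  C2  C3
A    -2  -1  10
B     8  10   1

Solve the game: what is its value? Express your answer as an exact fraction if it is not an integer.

Row minima: A → -2, B → 1; maximin = 1.
Column maxima: C1 → 8, C2 → 10, C3 → 10; minimax = 8.
1 ≠ 8, so there is no saddle point; optimal play is mixed.
C2 is strictly dominated by C1 (it gives Player I strictly more in every row), so Player II never plays it.
On the remaining 2×2 (A, B vs C1, C3):
Let Player I play A with probability p. Expected payoff against C1: (-2)p + 8(1−p) = −10p + 8; against C3: 10p + 1(1−p) = 9p + 1.
Setting these equal: −10p + 8 = 9p + 1 ⇒ −19p = -7 ⇒ p = 7/19, and the value is (-10)·(7/19) + 8 = 82/19.
For Player II: with q = P(C1), equating A's and B's payoffs gives −12q + 10 = 7q + 1 ⇒ q = 9/19.

82/19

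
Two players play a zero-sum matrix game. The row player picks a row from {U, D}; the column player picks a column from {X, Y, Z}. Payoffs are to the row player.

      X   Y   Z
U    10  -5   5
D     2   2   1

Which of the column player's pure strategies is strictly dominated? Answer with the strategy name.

Z holds the row player's payoff strictly below X in every row: 5 < 10, 1 < 2.
So X is strictly dominated for the column player.

X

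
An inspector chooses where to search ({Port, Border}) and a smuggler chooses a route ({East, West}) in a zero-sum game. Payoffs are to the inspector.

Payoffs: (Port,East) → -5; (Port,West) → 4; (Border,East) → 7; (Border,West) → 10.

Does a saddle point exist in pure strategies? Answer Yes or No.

Yes

Row minima: Port → -5, Border → 7; maximin = 7.
Column maxima: East → 7, West → 10; minimax = 7.
maximin = minimax = 7, so a saddle point exists.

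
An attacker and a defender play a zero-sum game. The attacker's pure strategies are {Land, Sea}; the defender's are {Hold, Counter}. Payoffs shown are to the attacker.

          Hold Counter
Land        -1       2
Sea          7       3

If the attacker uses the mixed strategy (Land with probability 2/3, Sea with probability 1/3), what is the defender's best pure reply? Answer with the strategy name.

If the defender plays Hold, the attacker's expected payoff is (2/3)·(-1) + (1/3)·7 = 5/3.
If the defender plays Counter, the attacker's expected payoff is (2/3)·2 + (1/3)·3 = 7/3.
The defender minimizes the attacker's payoff; the smallest is 5/3, so the best response is Hold.

Hold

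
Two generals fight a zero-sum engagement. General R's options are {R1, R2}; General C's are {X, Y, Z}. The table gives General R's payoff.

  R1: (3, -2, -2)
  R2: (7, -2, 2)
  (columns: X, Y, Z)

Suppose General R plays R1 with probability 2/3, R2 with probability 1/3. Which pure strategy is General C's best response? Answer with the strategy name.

Y

If General C plays X, General R's expected payoff is (2/3)·3 + (1/3)·7 = 13/3.
If General C plays Y, General R's expected payoff is (2/3)·(-2) + (1/3)·(-2) = -2.
If General C plays Z, General R's expected payoff is (2/3)·(-2) + (1/3)·2 = -2/3.
General C minimizes General R's payoff; the smallest is -2, so the best response is Y.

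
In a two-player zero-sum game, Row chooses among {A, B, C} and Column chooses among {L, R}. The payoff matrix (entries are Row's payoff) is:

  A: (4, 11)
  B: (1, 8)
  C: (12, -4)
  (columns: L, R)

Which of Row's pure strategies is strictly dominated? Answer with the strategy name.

B

A gives a strictly higher payoff than B against every column: 4 > 1, 11 > 8.
So B is strictly dominated and Row never plays it.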